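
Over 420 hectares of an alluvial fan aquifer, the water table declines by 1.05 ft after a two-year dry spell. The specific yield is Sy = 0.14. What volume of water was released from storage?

ΔV ≈ 1.88 × 10^5 m³

A = 420 hectares = 4.2 × 10^6 m²
Δh = 1.05 ft = 0.32 m
ΔV = Sy × A × Δh = 0.14 × 4.2 × 10^6 m² × 0.32 m = 1.882 × 10^5 m³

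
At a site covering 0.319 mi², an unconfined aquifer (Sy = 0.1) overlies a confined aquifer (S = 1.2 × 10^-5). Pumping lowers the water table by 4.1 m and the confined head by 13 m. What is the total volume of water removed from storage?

A = 0.319 mi² = 8.262 × 10^5 m²
Unconfined: ΔV_u = Sy × A × Δh_u = 0.1 × 8.262 × 10^5 × 4.1 = 3.387 × 10^5 m³
Confined: ΔV_c = S × A × Δh_c = 1.2 × 10^-5 × 8.262 × 10^5 × 13 = 128.9 m³
Total ΔV = 3.387 × 10^5 + 128.9 = 3.389 × 10^5 m³

ΔV ≈ 3.39 × 10^5 m³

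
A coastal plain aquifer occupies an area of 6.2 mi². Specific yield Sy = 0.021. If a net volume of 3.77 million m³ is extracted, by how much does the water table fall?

A = 6.2 mi² = 1.606 × 10^7 m²
ΔV = 3.77 million m³ = 3.77 × 10^6 m³
Δh = ΔV / (Sy × A) = 3.77 × 10^6 m³ / (0.021 × 1.606 × 10^7 m²) = 11.18 m

Δh ≈ 11.2 m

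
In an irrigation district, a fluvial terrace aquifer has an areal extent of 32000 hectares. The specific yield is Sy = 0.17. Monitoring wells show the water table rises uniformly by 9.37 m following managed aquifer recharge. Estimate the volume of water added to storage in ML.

ΔV ≈ 5.1 × 10^5 ML

A = 32000 hectares = 3.2 × 10^8 m²
ΔV = Sy × A × Δh = 0.17 × 3.2 × 10^8 m² × 9.37 m = 5.097 × 10^8 m³
ΔV = 5.097 × 10^8 m³ = 5.097 × 10^5 ML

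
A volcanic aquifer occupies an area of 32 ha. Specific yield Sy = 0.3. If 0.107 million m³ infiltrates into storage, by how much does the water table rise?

A = 32 ha = 3.2 × 10^5 m²
ΔV = 0.107 million m³ = 1.07 × 10^5 m³
Δh = ΔV / (Sy × A) = 1.07 × 10^5 m³ / (0.3 × 3.2 × 10^5 m²) = 1.115 m

Δh ≈ 1.11 m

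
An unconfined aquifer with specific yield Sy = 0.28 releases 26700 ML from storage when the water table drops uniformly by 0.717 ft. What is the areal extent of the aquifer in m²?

A ≈ 4.36 × 10^8 m²

Δh = 0.717 ft = 0.2185 m
ΔV = 26700 ML = 2.67 × 10^7 m³
A = ΔV / (Sy × Δh) = 2.67 × 10^7 / (0.28 × 0.2185) = 4.363 × 10^8 m²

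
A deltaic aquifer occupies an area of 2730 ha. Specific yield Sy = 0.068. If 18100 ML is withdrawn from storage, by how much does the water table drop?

Δh ≈ 9.75 m

A = 2730 ha = 2.73 × 10^7 m²
ΔV = 18100 ML = 1.81 × 10^7 m³
Δh = ΔV / (Sy × A) = 1.81 × 10^7 m³ / (0.068 × 2.73 × 10^7 m²) = 9.75 m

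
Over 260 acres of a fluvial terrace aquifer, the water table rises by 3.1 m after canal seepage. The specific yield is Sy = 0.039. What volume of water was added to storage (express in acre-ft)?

ΔV ≈ 103 acre-ft

A = 260 acres = 1.052 × 10^6 m²
ΔV = Sy × A × Δh = 0.039 × 1.052 × 10^6 m² × 3.1 m = 1.272 × 10^5 m³
ΔV = 1.272 × 10^5 m³ = 103.1 acre-ft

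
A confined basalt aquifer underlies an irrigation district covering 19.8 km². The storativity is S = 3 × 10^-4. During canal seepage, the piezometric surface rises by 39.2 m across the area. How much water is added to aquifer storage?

A = 19.8 km² = 1.98 × 10^7 m²
ΔV = S × A × Δh = 3 × 10^-4 × 1.98 × 10^7 m² × 39.2 m = 2.328 × 10^5 m³

ΔV ≈ 2.33 × 10^5 m³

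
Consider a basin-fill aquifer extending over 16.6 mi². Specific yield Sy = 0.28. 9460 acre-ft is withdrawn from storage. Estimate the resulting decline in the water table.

Δh ≈ 0.969 m

A = 16.6 mi² = 4.299 × 10^7 m²
ΔV = 9460 acre-ft = 1.167 × 10^7 m³
Δh = ΔV / (Sy × A) = 1.167 × 10^7 m³ / (0.28 × 4.299 × 10^7 m²) = 0.9693 m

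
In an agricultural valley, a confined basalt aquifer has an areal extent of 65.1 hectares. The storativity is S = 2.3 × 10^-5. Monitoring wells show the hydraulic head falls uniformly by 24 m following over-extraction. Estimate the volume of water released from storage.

A = 65.1 hectares = 6.51 × 10^5 m²
ΔV = S × A × Δh = 2.3 × 10^-5 × 6.51 × 10^5 m² × 24 m = 359.4 m³

ΔV ≈ 359 m³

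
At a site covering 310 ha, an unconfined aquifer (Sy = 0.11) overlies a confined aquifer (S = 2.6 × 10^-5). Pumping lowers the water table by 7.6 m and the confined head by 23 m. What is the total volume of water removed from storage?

A = 310 ha = 3.1 × 10^6 m²
Unconfined: ΔV_u = Sy × A × Δh_u = 0.11 × 3.1 × 10^6 × 7.6 = 2.592 × 10^6 m³
Confined: ΔV_c = S × A × Δh_c = 2.6 × 10^-5 × 3.1 × 10^6 × 23 = 1854 m³
Total ΔV = 2.592 × 10^6 + 1854 = 2.593 × 10^6 m³

ΔV ≈ 2.59 × 10^6 m³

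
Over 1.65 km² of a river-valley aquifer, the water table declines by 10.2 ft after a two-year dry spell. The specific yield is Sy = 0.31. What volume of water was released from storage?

ΔV ≈ 1.59 × 10^6 m³

A = 1.65 km² = 1.65 × 10^6 m²
Δh = 10.2 ft = 3.109 m
ΔV = Sy × A × Δh = 0.31 × 1.65 × 10^6 m² × 3.109 m = 1.59 × 10^6 m³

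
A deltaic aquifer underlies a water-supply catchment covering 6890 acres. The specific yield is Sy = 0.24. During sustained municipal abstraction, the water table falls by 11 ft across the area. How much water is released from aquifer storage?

A = 6890 acres = 2.788 × 10^7 m²
Δh = 11 ft = 3.353 m
ΔV = Sy × A × Δh = 0.24 × 2.788 × 10^7 m² × 3.353 m = 2.244 × 10^7 m³

ΔV ≈ 2.24 × 10^7 m³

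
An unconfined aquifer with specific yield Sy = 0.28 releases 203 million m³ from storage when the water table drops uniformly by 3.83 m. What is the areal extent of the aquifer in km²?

A ≈ 189 km²

ΔV = 203 million m³ = 2.03 × 10^8 m³
A = ΔV / (Sy × Δh) = 2.03 × 10^8 / (0.28 × 3.83) = 1.893 × 10^8 m²
A = 1.893 × 10^8 m² = 189.3 km²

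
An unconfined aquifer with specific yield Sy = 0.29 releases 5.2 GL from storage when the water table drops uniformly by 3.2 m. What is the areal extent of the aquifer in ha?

A ≈ 560 ha

ΔV = 5.2 GL = 5.2 × 10^6 m³
A = ΔV / (Sy × Δh) = 5.2 × 10^6 / (0.29 × 3.2) = 5.603 × 10^6 m²
A = 5.603 × 10^6 m² = 560.3 ha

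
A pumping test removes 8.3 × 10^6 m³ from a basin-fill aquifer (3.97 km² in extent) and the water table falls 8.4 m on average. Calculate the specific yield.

Sy ≈ 0.25

A = 3.97 km² = 3.97 × 10^6 m²
Sy = ΔV / (A × Δh) = 8.3 × 10^6 m³ / (3.97 × 10^6 m² × 8.4 m) = 0.2489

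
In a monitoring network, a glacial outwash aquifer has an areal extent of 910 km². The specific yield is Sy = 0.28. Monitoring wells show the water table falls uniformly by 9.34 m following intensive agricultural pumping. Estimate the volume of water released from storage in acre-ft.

ΔV ≈ 1.93 × 10^6 acre-ft

A = 910 km² = 9.1 × 10^8 m²
ΔV = Sy × A × Δh = 0.28 × 9.1 × 10^8 m² × 9.34 m = 2.38 × 10^9 m³
ΔV = 2.38 × 10^9 m³ = 1.929 × 10^6 acre-ft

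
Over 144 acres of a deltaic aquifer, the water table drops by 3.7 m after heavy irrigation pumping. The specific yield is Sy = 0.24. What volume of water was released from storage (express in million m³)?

ΔV ≈ 0.517 million m³

A = 144 acres = 5.827 × 10^5 m²
ΔV = Sy × A × Δh = 0.24 × 5.827 × 10^5 m² × 3.7 m = 5.175 × 10^5 m³
ΔV = 5.175 × 10^5 m³ = 0.5175 million m³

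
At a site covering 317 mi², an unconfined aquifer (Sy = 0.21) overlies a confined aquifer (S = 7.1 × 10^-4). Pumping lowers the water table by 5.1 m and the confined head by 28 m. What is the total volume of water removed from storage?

ΔV ≈ 8.96 × 10^8 m³

A = 317 mi² = 8.21 × 10^8 m²
Unconfined: ΔV_u = Sy × A × Δh_u = 0.21 × 8.21 × 10^8 × 5.1 = 8.793 × 10^8 m³
Confined: ΔV_c = S × A × Δh_c = 7.1 × 10^-4 × 8.21 × 10^8 × 28 = 1.632 × 10^7 m³
Total ΔV = 8.793 × 10^8 + 1.632 × 10^7 = 8.956 × 10^8 m³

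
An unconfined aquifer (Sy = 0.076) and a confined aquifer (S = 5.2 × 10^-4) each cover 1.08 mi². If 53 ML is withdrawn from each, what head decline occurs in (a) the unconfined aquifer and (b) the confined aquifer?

Δh_u ≈ 0.249 m; Δh_c ≈ 36.4 m

A = 1.08 mi² = 2.797 × 10^6 m²
ΔV = 53 ML = 53000 m³
Unconfined: Δh_u = ΔV/(Sy·A) = 53000/(0.076 × 2.797 × 10^6) = 0.2493 m
Confined: Δh_c = ΔV/(S·A) = 53000/(5.2 × 10^-4 × 2.797 × 10^6) = 36.44 m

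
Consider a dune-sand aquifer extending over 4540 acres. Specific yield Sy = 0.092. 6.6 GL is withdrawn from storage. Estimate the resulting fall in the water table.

Δh ≈ 3.9 m

A = 4540 acres = 1.837 × 10^7 m²
ΔV = 6.6 GL = 6.6 × 10^6 m³
Δh = ΔV / (Sy × A) = 6.6 × 10^6 m³ / (0.092 × 1.837 × 10^7 m²) = 3.905 m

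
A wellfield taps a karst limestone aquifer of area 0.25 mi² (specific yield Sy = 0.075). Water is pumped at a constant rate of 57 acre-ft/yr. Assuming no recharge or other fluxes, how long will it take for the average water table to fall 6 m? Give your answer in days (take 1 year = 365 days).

A = 0.25 mi² = 6.475 × 10^5 m²
ΔV = Sy × A × Δh = 0.075 × 6.475 × 10^5 × 6 = 2.914 × 10^5 m³
Q = 57 acre-ft/yr = 192.6 m³/d
t = ΔV / Q = 2.914 × 10^5 m³ / 192.6 m³/d = 1513 d

t ≈ 1510 days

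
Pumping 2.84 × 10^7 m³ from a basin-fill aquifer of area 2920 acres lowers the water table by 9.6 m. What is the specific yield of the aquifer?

A = 2920 acres = 1.182 × 10^7 m²
Sy = ΔV / (A × Δh) = 2.84 × 10^7 m³ / (1.182 × 10^7 m² × 9.6 m) = 0.2503

Sy ≈ 0.25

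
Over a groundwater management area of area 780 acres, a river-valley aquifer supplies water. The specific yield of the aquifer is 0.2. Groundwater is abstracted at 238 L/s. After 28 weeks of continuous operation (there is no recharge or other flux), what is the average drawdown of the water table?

A = 780 acres = 3.157 × 10^6 m²
Q = 238 L/s = 20560 m³/d
t = 28 weeks = 196 d
ΔV = Q × t = 20560 m³/d × 196 d = 4.03 × 10^6 m³
Δh = ΔV / (Sy × A) = 4.03 × 10^6 / (0.2 × 3.157 × 10^6) = 6.384 m

Δh ≈ 6.38 m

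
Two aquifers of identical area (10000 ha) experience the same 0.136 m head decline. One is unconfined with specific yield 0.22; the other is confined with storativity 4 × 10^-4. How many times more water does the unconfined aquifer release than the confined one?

ΔV_u / ΔV_c ≈ 550

A = 10000 ha = 1 × 10^8 m²
Unconfined: ΔV_u = Sy × A × Δh = 0.22 × 1 × 10^8 × 0.136 = 2.992 × 10^6 m³
Confined: ΔV_c = S × A × Δh = 4 × 10^-4 × 1 × 10^8 × 0.136 = 5440 m³
Ratio = ΔV_u / ΔV_c = Sy / S = 0.22 / 4 × 10^-4 = 550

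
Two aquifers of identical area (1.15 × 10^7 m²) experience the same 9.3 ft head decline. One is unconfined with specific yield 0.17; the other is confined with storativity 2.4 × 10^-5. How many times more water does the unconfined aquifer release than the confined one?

ΔV_u / ΔV_c ≈ 7080

Δh = 9.3 ft = 2.835 m
Unconfined: ΔV_u = Sy × A × Δh = 0.17 × 1.15 × 10^7 × 2.835 = 5.542 × 10^6 m³
Confined: ΔV_c = S × A × Δh = 2.4 × 10^-5 × 1.15 × 10^7 × 2.835 = 782.4 m³
Ratio = ΔV_u / ΔV_c = Sy / S = 0.17 / 2.4 × 10^-5 = 7083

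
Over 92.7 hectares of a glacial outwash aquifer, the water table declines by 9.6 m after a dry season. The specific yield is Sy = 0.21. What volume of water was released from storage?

ΔV ≈ 1.87 × 10^6 m³

A = 92.7 hectares = 9.27 × 10^5 m²
ΔV = Sy × A × Δh = 0.21 × 9.27 × 10^5 m² × 9.6 m = 1.869 × 10^6 m³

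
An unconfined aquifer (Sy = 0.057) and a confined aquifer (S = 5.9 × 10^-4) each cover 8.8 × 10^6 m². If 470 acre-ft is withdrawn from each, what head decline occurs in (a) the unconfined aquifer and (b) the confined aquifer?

ΔV = 470 acre-ft = 5.797 × 10^5 m³
Unconfined: Δh_u = ΔV/(Sy·A) = 5.797 × 10^5/(0.057 × 8.8 × 10^6) = 1.156 m
Confined: Δh_c = ΔV/(S·A) = 5.797 × 10^5/(5.9 × 10^-4 × 8.8 × 10^6) = 111.7 m

Δh_u ≈ 1.16 m; Δh_c ≈ 112 m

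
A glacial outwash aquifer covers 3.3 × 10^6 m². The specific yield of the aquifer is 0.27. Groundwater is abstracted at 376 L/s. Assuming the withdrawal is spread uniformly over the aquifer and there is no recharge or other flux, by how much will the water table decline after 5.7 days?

Δh ≈ 0.208 m

Q = 376 L/s = 32490 m³/d
ΔV = Q × t = 32490 m³/d × 5.7 d = 1.852 × 10^5 m³
Δh = ΔV / (Sy × A) = 1.852 × 10^5 / (0.27 × 3.3 × 10^6) = 0.2078 m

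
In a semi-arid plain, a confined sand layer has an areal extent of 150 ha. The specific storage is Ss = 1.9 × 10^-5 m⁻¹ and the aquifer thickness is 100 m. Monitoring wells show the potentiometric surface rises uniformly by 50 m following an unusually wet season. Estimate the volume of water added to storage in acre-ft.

S = Ss × b = 1.9 × 10^-5 m⁻¹ × 100 m = 1.9 × 10^-3
A = 150 ha = 1.5 × 10^6 m²
ΔV = S × A × Δh = 0.0019 × 1.5 × 10^6 m² × 50 m = 1.425 × 10^5 m³
ΔV = 1.425 × 10^5 m³ = 115.5 acre-ft

ΔV ≈ 116 acre-ft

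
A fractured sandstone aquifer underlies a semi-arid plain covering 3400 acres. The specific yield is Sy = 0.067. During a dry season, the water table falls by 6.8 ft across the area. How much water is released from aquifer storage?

ΔV ≈ 1.91 × 10^6 m³

A = 3400 acres = 1.376 × 10^7 m²
Δh = 6.8 ft = 2.073 m
ΔV = Sy × A × Δh = 0.067 × 1.376 × 10^7 m² × 2.073 m = 1.911 × 10^6 m³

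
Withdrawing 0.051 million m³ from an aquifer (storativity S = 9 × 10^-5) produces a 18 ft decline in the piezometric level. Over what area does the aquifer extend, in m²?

A ≈ 1.03 × 10^8 m²

Δh = 18 ft = 5.486 m
ΔV = 0.051 million m³ = 51000 m³
A = ΔV / (S × Δh) = 51000 / (9 × 10^-5 × 5.486) = 1.033 × 10^8 m²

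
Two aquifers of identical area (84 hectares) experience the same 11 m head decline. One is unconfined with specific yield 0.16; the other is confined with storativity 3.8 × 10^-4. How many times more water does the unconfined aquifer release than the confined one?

A = 84 hectares = 8.4 × 10^5 m²
Unconfined: ΔV_u = Sy × A × Δh = 0.16 × 8.4 × 10^5 × 11 = 1.478 × 10^6 m³
Confined: ΔV_c = S × A × Δh = 3.8 × 10^-4 × 8.4 × 10^5 × 11 = 3511 m³
Ratio = ΔV_u / ΔV_c = Sy / S = 0.16 / 3.8 × 10^-4 = 421.1

ΔV_u / ΔV_c ≈ 421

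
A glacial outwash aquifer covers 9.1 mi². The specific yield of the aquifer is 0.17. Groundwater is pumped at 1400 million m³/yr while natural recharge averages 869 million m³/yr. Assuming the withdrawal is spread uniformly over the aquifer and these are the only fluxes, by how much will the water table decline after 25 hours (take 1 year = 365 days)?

A = 9.1 mi² = 2.357 × 10^7 m²
Net abstraction = 1400 − 869 = 531 million m³/yr
Q_net = 531 million m³/yr = 1.455 × 10^6 m³/d
t = 25 hours = 1.042 d
ΔV = Q × t = 1.455 × 10^6 m³/d × 1.042 d = 1.515 × 10^6 m³
Δh = ΔV / (Sy × A) = 1.515 × 10^6 / (0.17 × 2.357 × 10^7) = 0.3782 m

Δh ≈ 0.378 m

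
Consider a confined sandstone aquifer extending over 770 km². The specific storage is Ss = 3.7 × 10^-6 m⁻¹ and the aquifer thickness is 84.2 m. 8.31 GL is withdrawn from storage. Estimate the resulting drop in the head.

Δh ≈ 34.6 m

S = Ss × b = 3.7 × 10^-6 m⁻¹ × 84.2 m = 3.115 × 10^-4
A = 770 km² = 7.7 × 10^8 m²
ΔV = 8.31 GL = 8.31 × 10^6 m³
Δh = ΔV / (S × A) = 8.31 × 10^6 m³ / (3.115 × 10^-4 × 7.7 × 10^8 m²) = 34.64 m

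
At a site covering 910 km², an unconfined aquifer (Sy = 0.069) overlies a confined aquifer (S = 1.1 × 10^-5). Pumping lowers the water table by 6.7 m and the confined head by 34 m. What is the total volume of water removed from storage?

A = 910 km² = 9.1 × 10^8 m²
Unconfined: ΔV_u = Sy × A × Δh_u = 0.069 × 9.1 × 10^8 × 6.7 = 4.207 × 10^8 m³
Confined: ΔV_c = S × A × Δh_c = 1.1 × 10^-5 × 9.1 × 10^8 × 34 = 3.403 × 10^5 m³
Total ΔV = 4.207 × 10^8 + 3.403 × 10^5 = 4.21 × 10^8 m³

ΔV ≈ 4.21 × 10^8 m³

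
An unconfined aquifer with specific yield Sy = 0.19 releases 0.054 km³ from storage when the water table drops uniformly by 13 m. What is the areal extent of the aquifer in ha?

ΔV = 0.054 km³ = 5.4 × 10^7 m³
A = ΔV / (Sy × Δh) = 5.4 × 10^7 / (0.19 × 13) = 2.186 × 10^7 m²
A = 2.186 × 10^7 m² = 2186 ha

A ≈ 2190 ha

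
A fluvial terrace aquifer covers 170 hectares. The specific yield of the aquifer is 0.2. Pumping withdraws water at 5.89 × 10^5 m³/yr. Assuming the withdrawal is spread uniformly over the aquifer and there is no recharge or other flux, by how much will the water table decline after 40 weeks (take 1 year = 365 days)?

A = 170 hectares = 1.7 × 10^6 m²
Q = 5.89 × 10^5 m³/yr = 1614 m³/d
t = 40 weeks = 280 d
ΔV = Q × t = 1614 m³/d × 280 d = 4.518 × 10^5 m³
Δh = ΔV / (Sy × A) = 4.518 × 10^5 / (0.2 × 1.7 × 10^6) = 1.329 m

Δh ≈ 1.33 m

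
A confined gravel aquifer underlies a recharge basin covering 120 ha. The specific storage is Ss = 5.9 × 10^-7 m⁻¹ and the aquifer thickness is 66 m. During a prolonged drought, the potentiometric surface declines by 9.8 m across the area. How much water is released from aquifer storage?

ΔV ≈ 458 m³

S = Ss × b = 5.9 × 10^-7 m⁻¹ × 66 m = 3.894 × 10^-5
A = 120 ha = 1.2 × 10^6 m²
ΔV = S × A × Δh = 3.894 × 10^-5 × 1.2 × 10^6 m² × 9.8 m = 457.9 m³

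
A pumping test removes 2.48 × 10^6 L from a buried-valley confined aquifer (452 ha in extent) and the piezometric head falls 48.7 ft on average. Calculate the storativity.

A = 452 ha = 4.52 × 10^6 m²
Δh = 48.7 ft = 14.84 m
ΔV = 2.48 × 10^6 L = 2480 m³
S = ΔV / (A × Δh) = 2480 m³ / (4.52 × 10^6 m² × 14.84 m) = 3.696 × 10^-5

S ≈ 3.7 × 10^-5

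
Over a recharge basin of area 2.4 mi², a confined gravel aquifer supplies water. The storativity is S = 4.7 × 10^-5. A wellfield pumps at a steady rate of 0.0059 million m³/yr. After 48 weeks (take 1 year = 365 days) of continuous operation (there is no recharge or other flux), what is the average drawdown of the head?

Δh ≈ 18.6 m

A = 2.4 mi² = 6.216 × 10^6 m²
Q = 0.0059 million m³/yr = 16.16 m³/d
t = 48 weeks = 336 d
ΔV = Q × t = 16.16 m³/d × 336 d = 5431 m³
Δh = ΔV / (S × A) = 5431 / (4.7 × 10^-5 × 6.216 × 10^6) = 18.59 m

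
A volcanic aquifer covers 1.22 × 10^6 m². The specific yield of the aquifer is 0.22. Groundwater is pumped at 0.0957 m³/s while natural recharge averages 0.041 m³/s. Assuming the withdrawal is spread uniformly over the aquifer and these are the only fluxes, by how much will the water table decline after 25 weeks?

Net abstraction = 0.0957 − 0.041 = 0.0547 m³/s
Q_net = 0.0547 m³/s = 4726 m³/d
t = 25 weeks = 175 d
ΔV = Q × t = 4726 m³/d × 175 d = 8.271 × 10^5 m³
Δh = ΔV / (Sy × A) = 8.271 × 10^5 / (0.22 × 1.22 × 10^6) = 3.081 m

Δh ≈ 3.08 m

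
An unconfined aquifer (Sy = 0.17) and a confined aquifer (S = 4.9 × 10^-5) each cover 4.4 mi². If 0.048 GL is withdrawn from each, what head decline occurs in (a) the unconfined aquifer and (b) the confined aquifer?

Δh_u ≈ 0.0248 m; Δh_c ≈ 86 m

A = 4.4 mi² = 1.14 × 10^7 m²
ΔV = 0.048 GL = 48000 m³
Unconfined: Δh_u = ΔV/(Sy·A) = 48000/(0.17 × 1.14 × 10^7) = 0.02478 m
Confined: Δh_c = ΔV/(S·A) = 48000/(4.9 × 10^-5 × 1.14 × 10^7) = 85.96 m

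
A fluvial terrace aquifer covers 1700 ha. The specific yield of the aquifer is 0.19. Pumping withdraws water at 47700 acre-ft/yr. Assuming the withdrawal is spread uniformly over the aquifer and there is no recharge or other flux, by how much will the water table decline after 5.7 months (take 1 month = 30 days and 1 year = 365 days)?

Δh ≈ 8.53 m

A = 1700 ha = 1.7 × 10^7 m²
Q = 47700 acre-ft/yr = 1.612 × 10^5 m³/d
t = 5.7 months = 171 d
ΔV = Q × t = 1.612 × 10^5 m³/d × 171 d = 2.756 × 10^7 m³
Δh = ΔV / (Sy × A) = 2.756 × 10^7 / (0.19 × 1.7 × 10^7) = 8.534 m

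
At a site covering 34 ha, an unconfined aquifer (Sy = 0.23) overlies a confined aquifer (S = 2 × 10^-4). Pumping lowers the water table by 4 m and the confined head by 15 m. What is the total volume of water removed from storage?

ΔV ≈ 3.14 × 10^5 m³

A = 34 ha = 3.4 × 10^5 m²
Unconfined: ΔV_u = Sy × A × Δh_u = 0.23 × 3.4 × 10^5 × 4 = 3.128 × 10^5 m³
Confined: ΔV_c = S × A × Δh_c = 2 × 10^-4 × 3.4 × 10^5 × 15 = 1020 m³
Total ΔV = 3.128 × 10^5 + 1020 = 3.138 × 10^5 m³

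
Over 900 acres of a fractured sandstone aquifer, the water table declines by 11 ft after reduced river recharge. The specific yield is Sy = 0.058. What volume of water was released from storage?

ΔV ≈ 7.08 × 10^5 m³

A = 900 acres = 3.642 × 10^6 m²
Δh = 11 ft = 3.353 m
ΔV = Sy × A × Δh = 0.058 × 3.642 × 10^6 m² × 3.353 m = 7.083 × 10^5 m³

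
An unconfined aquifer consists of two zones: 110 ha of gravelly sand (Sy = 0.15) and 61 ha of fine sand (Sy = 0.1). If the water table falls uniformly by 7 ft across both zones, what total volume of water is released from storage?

ΔV ≈ 4.82 × 10^5 m³

A₁ = 110 ha = 1.1 × 10^6 m²; A₂ = 61 ha = 6.1 × 10^5 m²
Δh = 7 ft = 2.134 m
ΔV₁ = 0.15 × 1.1 × 10^6 × 2.134 = 3.52 × 10^5 m³
ΔV₂ = 0.1 × 6.1 × 10^5 × 2.134 = 1.301 × 10^5 m³
ΔV = ΔV₁ + ΔV₂ = 4.822 × 10^5 m³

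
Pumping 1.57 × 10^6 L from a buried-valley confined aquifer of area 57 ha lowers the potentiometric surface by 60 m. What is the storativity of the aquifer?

A = 57 ha = 5.7 × 10^5 m²
ΔV = 1.57 × 10^6 L = 1570 m³
S = ΔV / (A × Δh) = 1570 m³ / (5.7 × 10^5 m² × 60 m) = 4.591 × 10^-5

S ≈ 4.6 × 10^-5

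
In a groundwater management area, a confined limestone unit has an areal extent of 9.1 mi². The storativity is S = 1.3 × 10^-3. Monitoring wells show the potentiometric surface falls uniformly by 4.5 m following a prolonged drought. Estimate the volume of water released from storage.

ΔV ≈ 1.38 × 10^5 m³

A = 9.1 mi² = 2.357 × 10^7 m²
ΔV = S × A × Δh = 0.0013 × 2.357 × 10^7 m² × 4.5 m = 1.379 × 10^5 m³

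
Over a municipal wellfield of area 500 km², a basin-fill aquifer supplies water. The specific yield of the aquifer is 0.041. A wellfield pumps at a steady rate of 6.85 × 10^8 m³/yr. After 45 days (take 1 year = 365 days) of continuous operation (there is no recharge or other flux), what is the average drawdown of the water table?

A = 500 km² = 5 × 10^8 m²
Q = 6.85 × 10^8 m³/yr = 1.877 × 10^6 m³/d
ΔV = Q × t = 1.877 × 10^6 m³/d × 45 d = 8.445 × 10^7 m³
Δh = ΔV / (Sy × A) = 8.445 × 10^7 / (0.041 × 5 × 10^8) = 4.12 m

Δh ≈ 4.12 m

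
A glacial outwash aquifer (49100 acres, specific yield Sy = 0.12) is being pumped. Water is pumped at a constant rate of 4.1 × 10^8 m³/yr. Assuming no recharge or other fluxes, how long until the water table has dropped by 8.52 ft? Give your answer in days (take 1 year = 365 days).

A = 49100 acres = 1.987 × 10^8 m²
Δh = 8.52 ft = 2.597 m
ΔV = Sy × A × Δh = 0.12 × 1.987 × 10^8 × 2.597 = 6.192 × 10^7 m³
Q = 4.1 × 10^8 m³/yr = 1.123 × 10^6 m³/d
t = ΔV / Q = 6.192 × 10^7 m³ / 1.123 × 10^6 m³/d = 55.12 d

t ≈ 55.1 days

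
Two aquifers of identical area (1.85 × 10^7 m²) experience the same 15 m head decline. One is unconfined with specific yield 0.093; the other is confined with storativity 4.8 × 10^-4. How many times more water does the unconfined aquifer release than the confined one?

Unconfined: ΔV_u = Sy × A × Δh = 0.093 × 1.85 × 10^7 × 15 = 2.581 × 10^7 m³
Confined: ΔV_c = S × A × Δh = 4.8 × 10^-4 × 1.85 × 10^7 × 15 = 1.332 × 10^5 m³
Ratio = ΔV_u / ΔV_c = Sy / S = 0.093 / 4.8 × 10^-4 = 193.8

ΔV_u / ΔV_c ≈ 194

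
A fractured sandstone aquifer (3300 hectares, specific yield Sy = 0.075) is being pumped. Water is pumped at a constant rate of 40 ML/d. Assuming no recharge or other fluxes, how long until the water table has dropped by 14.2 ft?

t ≈ 268 days

A = 3300 hectares = 3.3 × 10^7 m²
Δh = 14.2 ft = 4.328 m
ΔV = Sy × A × Δh = 0.075 × 3.3 × 10^7 × 4.328 = 1.071 × 10^7 m³
Q = 40 ML/d = 40000 m³/d
t = ΔV / Q = 1.071 × 10^7 m³ / 40000 m³/d = 267.8 d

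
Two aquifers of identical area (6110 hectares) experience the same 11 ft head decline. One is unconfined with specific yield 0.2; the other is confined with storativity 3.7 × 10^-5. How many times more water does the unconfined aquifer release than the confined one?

ΔV_u / ΔV_c ≈ 5410

A = 6110 hectares = 6.11 × 10^7 m²
Δh = 11 ft = 3.353 m
Unconfined: ΔV_u = Sy × A × Δh = 0.2 × 6.11 × 10^7 × 3.353 = 4.097 × 10^7 m³
Confined: ΔV_c = S × A × Δh = 3.7 × 10^-5 × 6.11 × 10^7 × 3.353 = 7580 m³
Ratio = ΔV_u / ΔV_c = Sy / S = 0.2 / 3.7 × 10^-5 = 5405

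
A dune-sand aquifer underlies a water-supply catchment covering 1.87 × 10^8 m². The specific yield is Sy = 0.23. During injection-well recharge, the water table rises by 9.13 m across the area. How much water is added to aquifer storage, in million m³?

ΔV ≈ 393 million m³

ΔV = Sy × A × Δh = 0.23 × 1.87 × 10^8 m² × 9.13 m = 3.927 × 10^8 m³
ΔV = 3.927 × 10^8 m³ = 392.7 million m³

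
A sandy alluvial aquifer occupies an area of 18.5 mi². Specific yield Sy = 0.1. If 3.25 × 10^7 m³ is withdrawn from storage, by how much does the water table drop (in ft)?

A = 18.5 mi² = 4.791 × 10^7 m²
Δh = ΔV / (Sy × A) = 3.25 × 10^7 m³ / (0.1 × 4.791 × 10^7 m²) = 6.783 m
Δh = 6.783 m = 22.25 ft

Δh ≈ 22.3 ft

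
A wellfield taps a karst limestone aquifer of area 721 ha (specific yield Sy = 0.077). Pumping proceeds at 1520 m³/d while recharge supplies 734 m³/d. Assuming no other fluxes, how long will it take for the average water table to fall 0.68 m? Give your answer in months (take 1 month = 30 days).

A = 721 ha = 7.21 × 10^6 m²
ΔV = Sy × A × Δh = 0.077 × 7.21 × 10^6 × 0.68 = 3.775 × 10^5 m³
Net withdrawal = 1520 − 734 = 786 m³/d
t = ΔV / Q = 3.775 × 10^5 m³ / 786 m³/d = 480.3 d
t = 480.3 d ≈ 16.01 months

t ≈ 16 months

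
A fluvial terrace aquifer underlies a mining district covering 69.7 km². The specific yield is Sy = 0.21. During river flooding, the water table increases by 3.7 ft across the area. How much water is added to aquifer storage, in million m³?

A = 69.7 km² = 6.97 × 10^7 m²
Δh = 3.7 ft = 1.128 m
ΔV = Sy × A × Δh = 0.21 × 6.97 × 10^7 m² × 1.128 m = 1.651 × 10^7 m³
ΔV = 1.651 × 10^7 m³ = 16.51 million m³

ΔV ≈ 16.5 million m³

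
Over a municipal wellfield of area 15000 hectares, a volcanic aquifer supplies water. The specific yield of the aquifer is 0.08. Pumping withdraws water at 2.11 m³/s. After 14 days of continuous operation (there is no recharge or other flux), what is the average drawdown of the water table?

A = 15000 hectares = 1.5 × 10^8 m²
Q = 2.11 m³/s = 1.823 × 10^5 m³/d
ΔV = Q × t = 1.823 × 10^5 m³/d × 14 d = 2.552 × 10^6 m³
Δh = ΔV / (Sy × A) = 2.552 × 10^6 / (0.08 × 1.5 × 10^8) = 0.2127 m

Δh ≈ 0.213 m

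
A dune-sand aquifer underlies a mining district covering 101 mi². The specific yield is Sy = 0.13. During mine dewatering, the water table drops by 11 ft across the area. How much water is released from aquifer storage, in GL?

A = 101 mi² = 2.616 × 10^8 m²
Δh = 11 ft = 3.353 m
ΔV = Sy × A × Δh = 0.13 × 2.616 × 10^8 m² × 3.353 m = 1.14 × 10^8 m³
ΔV = 1.14 × 10^8 m³ = 114 GL

ΔV ≈ 114 GL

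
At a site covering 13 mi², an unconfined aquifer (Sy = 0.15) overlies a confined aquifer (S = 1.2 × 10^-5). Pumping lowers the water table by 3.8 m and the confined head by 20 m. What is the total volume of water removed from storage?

A = 13 mi² = 3.367 × 10^7 m²
Unconfined: ΔV_u = Sy × A × Δh_u = 0.15 × 3.367 × 10^7 × 3.8 = 1.919 × 10^7 m³
Confined: ΔV_c = S × A × Δh_c = 1.2 × 10^-5 × 3.367 × 10^7 × 20 = 8081 m³
Total ΔV = 1.919 × 10^7 + 8081 = 1.92 × 10^7 m³

ΔV ≈ 1.92 × 10^7 m³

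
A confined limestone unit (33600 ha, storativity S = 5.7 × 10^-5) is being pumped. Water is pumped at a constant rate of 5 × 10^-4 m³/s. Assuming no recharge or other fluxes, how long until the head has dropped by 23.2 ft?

A = 33600 ha = 3.36 × 10^8 m²
Δh = 23.2 ft = 7.071 m
ΔV = S × A × Δh = 5.7 × 10^-5 × 3.36 × 10^8 × 7.071 = 1.354 × 10^5 m³
Q = 5 × 10^-4 m³/s = 43.2 m³/d
t = ΔV / Q = 1.354 × 10^5 m³ / 43.2 m³/d = 3135 d

t ≈ 3130 days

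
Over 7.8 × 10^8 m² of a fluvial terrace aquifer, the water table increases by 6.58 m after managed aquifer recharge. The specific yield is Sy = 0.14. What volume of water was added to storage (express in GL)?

ΔV ≈ 719 GL

ΔV = Sy × A × Δh = 0.14 × 7.8 × 10^8 m² × 6.58 m = 7.185 × 10^8 m³
ΔV = 7.185 × 10^8 m³ = 718.5 GL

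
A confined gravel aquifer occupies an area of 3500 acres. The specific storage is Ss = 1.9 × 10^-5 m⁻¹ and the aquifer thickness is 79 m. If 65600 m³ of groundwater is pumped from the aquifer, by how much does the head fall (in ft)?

Δh ≈ 10.1 ft

S = Ss × b = 1.9 × 10^-5 m⁻¹ × 79 m = 1.501 × 10^-3
A = 3500 acres = 1.416 × 10^7 m²
Δh = ΔV / (S × A) = 65600 m³ / (0.001501 × 1.416 × 10^7 m²) = 3.086 m
Δh = 3.086 m = 10.12 ft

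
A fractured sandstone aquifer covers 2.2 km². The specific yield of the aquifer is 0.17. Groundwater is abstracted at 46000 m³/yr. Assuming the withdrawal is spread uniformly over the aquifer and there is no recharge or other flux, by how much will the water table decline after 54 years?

Δh ≈ 6.64 m

A = 2.2 km² = 2.2 × 10^6 m²
Q = 46000 m³/yr = 126 m³/d
t = 54 years = 19710 d
ΔV = Q × t = 126 m³/d × 19710 d = 2.484 × 10^6 m³
Δh = ΔV / (Sy × A) = 2.484 × 10^6 / (0.17 × 2.2 × 10^6) = 6.642 m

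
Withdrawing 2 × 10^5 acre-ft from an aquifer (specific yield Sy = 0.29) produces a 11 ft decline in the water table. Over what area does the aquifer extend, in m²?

A ≈ 2.54 × 10^8 m²

Δh = 11 ft = 3.353 m
ΔV = 2 × 10^5 acre-ft = 2.467 × 10^8 m³
A = ΔV / (Sy × Δh) = 2.467 × 10^8 / (0.29 × 3.353) = 2.537 × 10^8 m²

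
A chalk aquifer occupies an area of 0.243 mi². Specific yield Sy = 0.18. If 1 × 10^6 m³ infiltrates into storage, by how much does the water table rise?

Δh ≈ 8.83 m

A = 0.243 mi² = 6.294 × 10^5 m²
Δh = ΔV / (Sy × A) = 1 × 10^6 m³ / (0.18 × 6.294 × 10^5 m²) = 8.827 m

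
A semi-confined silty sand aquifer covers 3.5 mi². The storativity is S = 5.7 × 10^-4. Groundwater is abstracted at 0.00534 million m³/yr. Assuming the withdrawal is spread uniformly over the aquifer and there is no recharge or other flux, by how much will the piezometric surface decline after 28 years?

Δh ≈ 28.9 m

A = 3.5 mi² = 9.065 × 10^6 m²
Q = 0.00534 million m³/yr = 14.63 m³/d
t = 28 years = 10220 d
ΔV = Q × t = 14.63 m³/d × 10220 d = 1.495 × 10^5 m³
Δh = ΔV / (S × A) = 1.495 × 10^5 / (5.7 × 10^-4 × 9.065 × 10^6) = 28.94 m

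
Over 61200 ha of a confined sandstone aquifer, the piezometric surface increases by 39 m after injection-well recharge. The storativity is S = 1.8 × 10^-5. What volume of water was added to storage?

ΔV ≈ 4.3 × 10^5 m³

A = 61200 ha = 6.12 × 10^8 m²
ΔV = S × A × Δh = 1.8 × 10^-5 × 6.12 × 10^8 m² × 39 m = 4.296 × 10^5 m³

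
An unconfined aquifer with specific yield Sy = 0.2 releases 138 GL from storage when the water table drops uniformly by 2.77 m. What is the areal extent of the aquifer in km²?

ΔV = 138 GL = 1.38 × 10^8 m³
A = ΔV / (Sy × Δh) = 1.38 × 10^8 / (0.2 × 2.77) = 2.491 × 10^8 m²
A = 2.491 × 10^8 m² = 249.1 km²

A ≈ 249 km²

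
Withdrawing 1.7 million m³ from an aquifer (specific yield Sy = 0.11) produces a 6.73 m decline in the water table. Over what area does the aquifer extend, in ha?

A ≈ 230 ha

ΔV = 1.7 million m³ = 1.7 × 10^6 m³
A = ΔV / (Sy × Δh) = 1.7 × 10^6 / (0.11 × 6.73) = 2.296 × 10^6 m²
A = 2.296 × 10^6 m² = 229.6 ha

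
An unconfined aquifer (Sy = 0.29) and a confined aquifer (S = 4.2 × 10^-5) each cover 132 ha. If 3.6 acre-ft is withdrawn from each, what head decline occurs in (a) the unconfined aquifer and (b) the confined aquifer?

Δh_u ≈ 0.0116 m; Δh_c ≈ 80.1 m

A = 132 ha = 1.32 × 10^6 m²
ΔV = 3.6 acre-ft = 4441 m³
Unconfined: Δh_u = ΔV/(Sy·A) = 4441/(0.29 × 1.32 × 10^6) = 0.0116 m
Confined: Δh_c = ΔV/(S·A) = 4441/(4.2 × 10^-5 × 1.32 × 10^6) = 80.1 m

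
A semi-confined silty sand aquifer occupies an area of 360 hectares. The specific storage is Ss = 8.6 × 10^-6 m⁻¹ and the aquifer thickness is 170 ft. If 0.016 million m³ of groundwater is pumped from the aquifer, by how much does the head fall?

Δh ≈ 9.97 m

b = 170 ft = 51.82 m
S = Ss × b = 8.6 × 10^-6 m⁻¹ × 51.82 m = 4.456 × 10^-4
A = 360 hectares = 3.6 × 10^6 m²
ΔV = 0.016 million m³ = 16000 m³
Δh = ΔV / (S × A) = 16000 m³ / (4.456 × 10^-4 × 3.6 × 10^6 m²) = 9.974 m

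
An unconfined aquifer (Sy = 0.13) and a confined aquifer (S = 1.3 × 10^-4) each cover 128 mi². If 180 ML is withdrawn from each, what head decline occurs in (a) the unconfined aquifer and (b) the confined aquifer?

A = 128 mi² = 3.315 × 10^8 m²
ΔV = 180 ML = 1.8 × 10^5 m³
Unconfined: Δh_u = ΔV/(Sy·A) = 1.8 × 10^5/(0.13 × 3.315 × 10^8) = 0.004177 m
Confined: Δh_c = ΔV/(S·A) = 1.8 × 10^5/(1.3 × 10^-4 × 3.315 × 10^8) = 4.177 m

Δh_u ≈ 0.00418 m; Δh_c ≈ 4.18 m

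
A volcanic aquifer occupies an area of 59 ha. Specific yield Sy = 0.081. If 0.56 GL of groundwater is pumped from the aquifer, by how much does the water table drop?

A = 59 ha = 5.9 × 10^5 m²
ΔV = 0.56 GL = 5.6 × 10^5 m³
Δh = ΔV / (Sy × A) = 5.6 × 10^5 m³ / (0.081 × 5.9 × 10^5 m²) = 11.72 m

Δh ≈ 11.7 m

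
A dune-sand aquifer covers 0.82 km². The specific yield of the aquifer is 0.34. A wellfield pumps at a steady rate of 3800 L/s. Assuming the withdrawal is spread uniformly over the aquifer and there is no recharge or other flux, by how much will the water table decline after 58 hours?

A = 0.82 km² = 8.2 × 10^5 m²
Q = 3800 L/s = 3.283 × 10^5 m³/d
t = 58 hours = 2.417 d
ΔV = Q × t = 3.283 × 10^5 m³/d × 2.417 d = 7.934 × 10^5 m³
Δh = ΔV / (Sy × A) = 7.934 × 10^5 / (0.34 × 8.2 × 10^5) = 2.846 m

Δh ≈ 2.85 m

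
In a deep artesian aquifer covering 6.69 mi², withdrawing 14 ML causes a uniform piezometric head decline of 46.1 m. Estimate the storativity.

A = 6.69 mi² = 1.733 × 10^7 m²
ΔV = 14 ML = 14000 m³
S = ΔV / (A × Δh) = 14000 m³ / (1.733 × 10^7 m² × 46.1 m) = 1.753 × 10^-5

S ≈ 1.8 × 10^-5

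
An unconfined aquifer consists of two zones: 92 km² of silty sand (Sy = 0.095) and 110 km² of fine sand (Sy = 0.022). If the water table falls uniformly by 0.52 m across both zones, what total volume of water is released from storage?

A₁ = 92 km² = 9.2 × 10^7 m²; A₂ = 110 km² = 1.1 × 10^8 m²
ΔV₁ = 0.095 × 9.2 × 10^7 × 0.52 = 4.545 × 10^6 m³
ΔV₂ = 0.022 × 1.1 × 10^8 × 0.52 = 1.258 × 10^6 m³
ΔV = ΔV₁ + ΔV₂ = 5.803 × 10^6 m³

ΔV ≈ 5.8 × 10^6 m³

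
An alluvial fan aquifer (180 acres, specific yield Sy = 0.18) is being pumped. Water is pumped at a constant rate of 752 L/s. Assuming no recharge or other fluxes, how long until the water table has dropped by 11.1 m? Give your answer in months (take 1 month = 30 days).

A = 180 acres = 7.284 × 10^5 m²
ΔV = Sy × A × Δh = 0.18 × 7.284 × 10^5 × 11.1 = 1.455 × 10^6 m³
Q = 752 L/s = 64970 m³/d
t = ΔV / Q = 1.455 × 10^6 m³ / 64970 m³/d = 22.4 d
t = 22.4 d ≈ 0.7467 months

t ≈ 0.747 months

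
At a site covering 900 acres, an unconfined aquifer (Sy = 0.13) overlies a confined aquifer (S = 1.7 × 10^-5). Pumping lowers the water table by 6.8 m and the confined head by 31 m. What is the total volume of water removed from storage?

ΔV ≈ 3.22 × 10^6 m³

A = 900 acres = 3.642 × 10^6 m²
Unconfined: ΔV_u = Sy × A × Δh_u = 0.13 × 3.642 × 10^6 × 6.8 = 3.22 × 10^6 m³
Confined: ΔV_c = S × A × Δh_c = 1.7 × 10^-5 × 3.642 × 10^6 × 31 = 1919 m³
Total ΔV = 3.22 × 10^6 + 1919 = 3.222 × 10^6 m³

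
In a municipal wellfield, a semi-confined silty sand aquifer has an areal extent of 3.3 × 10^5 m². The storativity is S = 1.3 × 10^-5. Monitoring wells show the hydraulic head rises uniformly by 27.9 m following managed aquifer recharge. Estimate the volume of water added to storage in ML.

ΔV ≈ 0.12 ML

ΔV = S × A × Δh = 1.3 × 10^-5 × 3.3 × 10^5 m² × 27.9 m = 119.7 m³
ΔV = 119.7 m³ = 0.1197 ML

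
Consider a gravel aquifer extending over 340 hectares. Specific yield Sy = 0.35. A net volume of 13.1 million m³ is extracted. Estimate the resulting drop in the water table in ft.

A = 340 hectares = 3.4 × 10^6 m²
ΔV = 13.1 million m³ = 1.31 × 10^7 m³
Δh = ΔV / (Sy × A) = 1.31 × 10^7 m³ / (0.35 × 3.4 × 10^6 m²) = 11.01 m
Δh = 11.01 m = 36.12 ft

Δh ≈ 36.1 ft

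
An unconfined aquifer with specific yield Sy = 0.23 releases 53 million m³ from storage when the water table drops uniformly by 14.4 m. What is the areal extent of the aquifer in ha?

ΔV = 53 million m³ = 5.3 × 10^7 m³
A = ΔV / (Sy × Δh) = 5.3 × 10^7 / (0.23 × 14.4) = 1.6 × 10^7 m²
A = 1.6 × 10^7 m² = 1600 ha

A ≈ 1600 ha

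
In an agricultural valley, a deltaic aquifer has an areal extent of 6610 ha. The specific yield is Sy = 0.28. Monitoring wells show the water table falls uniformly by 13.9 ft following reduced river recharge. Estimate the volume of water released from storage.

A = 6610 ha = 6.61 × 10^7 m²
Δh = 13.9 ft = 4.237 m
ΔV = Sy × A × Δh = 0.28 × 6.61 × 10^7 m² × 4.237 m = 7.841 × 10^7 m³

ΔV ≈ 7.84 × 10^7 m³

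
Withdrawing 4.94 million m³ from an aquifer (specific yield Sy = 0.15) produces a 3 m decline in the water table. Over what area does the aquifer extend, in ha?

A ≈ 1100 ha

ΔV = 4.94 million m³ = 4.94 × 10^6 m³
A = ΔV / (Sy × Δh) = 4.94 × 10^6 / (0.15 × 3) = 1.098 × 10^7 m²
A = 1.098 × 10^7 m² = 1098 ha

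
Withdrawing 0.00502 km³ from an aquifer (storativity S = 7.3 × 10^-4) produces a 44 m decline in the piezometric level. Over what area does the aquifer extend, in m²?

A ≈ 1.56 × 10^8 m²

ΔV = 0.00502 km³ = 5.02 × 10^6 m³
A = ΔV / (S × Δh) = 5.02 × 10^6 / (7.3 × 10^-4 × 44) = 1.563 × 10^8 m²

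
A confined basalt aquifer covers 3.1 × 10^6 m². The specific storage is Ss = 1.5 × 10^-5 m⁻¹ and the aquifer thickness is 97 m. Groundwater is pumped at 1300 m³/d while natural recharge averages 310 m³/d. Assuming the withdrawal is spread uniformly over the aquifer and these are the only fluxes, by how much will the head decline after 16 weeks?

S = Ss × b = 1.5 × 10^-5 m⁻¹ × 97 m = 1.455 × 10^-3
Net abstraction = 1300 − 310 = 990 m³/d
t = 16 weeks = 112 d
ΔV = Q × t = 990 m³/d × 112 d = 1.109 × 10^5 m³
Δh = ΔV / (S × A) = 1.109 × 10^5 / (0.001455 × 3.1 × 10^6) = 24.58 m

Δh ≈ 24.6 m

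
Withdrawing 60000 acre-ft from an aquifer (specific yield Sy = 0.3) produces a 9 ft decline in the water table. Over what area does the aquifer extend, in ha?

A ≈ 8990 ha

Δh = 9 ft = 2.743 m
ΔV = 60000 acre-ft = 7.401 × 10^7 m³
A = ΔV / (Sy × Δh) = 7.401 × 10^7 / (0.3 × 2.743) = 8.993 × 10^7 m²
A = 8.993 × 10^7 m² = 8993 ha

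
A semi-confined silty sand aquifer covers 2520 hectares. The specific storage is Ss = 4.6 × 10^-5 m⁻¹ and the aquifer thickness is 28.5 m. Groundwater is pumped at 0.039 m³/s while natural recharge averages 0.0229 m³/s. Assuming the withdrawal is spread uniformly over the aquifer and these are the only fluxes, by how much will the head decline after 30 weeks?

Δh ≈ 8.84 m

S = Ss × b = 4.6 × 10^-5 m⁻¹ × 28.5 m = 1.311 × 10^-3
A = 2520 hectares = 2.52 × 10^7 m²
Net abstraction = 0.039 − 0.0229 = 0.0161 m³/s
Q_net = 0.0161 m³/s = 1391 m³/d
t = 30 weeks = 210 d
ΔV = Q × t = 1391 m³/d × 210 d = 2.921 × 10^5 m³
Δh = ΔV / (S × A) = 2.921 × 10^5 / (0.001311 × 2.52 × 10^7) = 8.842 m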